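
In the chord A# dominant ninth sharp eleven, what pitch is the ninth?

Root of A# dominant ninth sharp eleven = A♯. The 9th is a major 9th: A♯ up a major 9th → B♯.

B♯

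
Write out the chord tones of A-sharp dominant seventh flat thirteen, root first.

A# C## E# G# F#

A-sharp dominant seventh flat thirteen: dominant seventh flat thirteen on A#.
root → A#
3rd (major 3rd) → C##
5th (perfect 5th) → E#
7th (minor 7th) → G#
13th (minor 13th) → F#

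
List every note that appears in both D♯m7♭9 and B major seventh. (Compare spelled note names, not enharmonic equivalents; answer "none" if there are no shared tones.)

D#  F#  A#

D♯m7♭9 = D#, F#, A#, C#, E.
B major seventh = B, D#, F#, A#.
Shared: D#, F#, A#.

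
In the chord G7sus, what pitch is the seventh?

G7sus is built on G; its 7th is a minor 7th above the root.
A seventh above G uses the letter F, and the minor 7th above G is F.

F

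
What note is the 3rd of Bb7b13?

D

Bb7b13 is built on B♭; its 3rd is a major 3rd above the root.
A third above B uses the letter D, and the major 3rd above B♭ is D.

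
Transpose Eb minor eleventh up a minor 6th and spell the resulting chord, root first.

Cb – Ebb – Gb – Bbb – Db – Fb

Eb up a minor 6th → Cb. New chord: Cb minor eleventh.
Root: Cb
Minor 3rd (3rd): Ebb
Perfect 5th (5th): Gb
Minor 7th (7th): Bbb
Major 9th (9th): Db
Perfect 11th (11th): Fb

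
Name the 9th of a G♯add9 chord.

Root of G♯add9 = G#. The 9th is a major 9th: G# up a major 9th → A#.

A#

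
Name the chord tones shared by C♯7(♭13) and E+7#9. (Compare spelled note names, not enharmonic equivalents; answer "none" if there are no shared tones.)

G#

C♯7(♭13) = C#, E#, G#, B, A.
E+7#9 = E, G#, B#, D, F##.
Shared: G#.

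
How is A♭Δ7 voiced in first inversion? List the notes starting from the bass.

C, Eb, G, Ab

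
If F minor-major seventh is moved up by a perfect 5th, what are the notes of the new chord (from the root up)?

C Eb G B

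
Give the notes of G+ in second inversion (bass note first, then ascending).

In root position, G+ is G–B–D#.
Second inversion puts the fifth (D#) in the bass.

D#  G  B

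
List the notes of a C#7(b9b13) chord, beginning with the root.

Root C#, quality dominant seventh flat nine flat thirteen:
Root: C#
Major 3rd (3rd): E#
Perfect 5th (5th): G#
Minor 7th (7th): B
Minor 9th (9th): D
Minor 13th (13th): A

C# – E# – G# – B – D – A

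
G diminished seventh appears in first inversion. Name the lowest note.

G diminished seventh in root position is G–B-flat–D-flat–F-flat.
First inversion places the third in the bass, which is B-flat.

B-flat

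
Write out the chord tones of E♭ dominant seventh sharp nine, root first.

Eb G Bb Db F#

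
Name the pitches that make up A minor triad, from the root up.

Root A, quality minor triad:
Root: A
Minor 3rd (3rd): C
Perfect 5th (5th): E

A C E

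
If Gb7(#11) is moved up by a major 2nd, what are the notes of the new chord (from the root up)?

Ab  C  Eb  Gb  D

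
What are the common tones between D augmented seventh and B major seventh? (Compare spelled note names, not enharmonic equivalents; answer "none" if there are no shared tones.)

F# A#

D augmented seventh = D, F#, A#, C.
B major seventh = B, D#, F#, A#.
Shared: F#, A#.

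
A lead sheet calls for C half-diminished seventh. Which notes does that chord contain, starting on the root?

C half-diminished seventh is a half-diminished seventh built on C.
- root: C
- minor 3rd: E-flat
- diminished 5th: G-flat
- minor 7th: B-flat

C, E-flat, G-flat, B-flat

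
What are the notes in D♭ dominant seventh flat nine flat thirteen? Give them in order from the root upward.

Db, F, Ab, Cb, Ebb, Bbb

D♭ dominant seventh flat nine flat thirteen: dominant seventh flat nine flat thirteen on Db.
- root: Db
- major 3rd: F
- perfect 5th: Ab
- minor 7th: Cb
- minor 9th: Ebb
- minor 13th: Bbb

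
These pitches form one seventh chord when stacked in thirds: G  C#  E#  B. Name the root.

Stacking in thirds gives C# – E# – G – B, so C# is the root — C# dominant seventh flat five.

C#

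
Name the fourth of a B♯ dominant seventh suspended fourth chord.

E#

B♯ dominant seventh suspended fourth is built on B#; its 4th is a perfect 4th above the root.
A fourth above B uses the letter E, and the perfect 4th above B# is E#.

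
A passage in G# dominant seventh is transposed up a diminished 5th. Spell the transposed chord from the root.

G# up a diminished 5th → D. New chord: D dominant seventh.
D — root
F# — major 3rd
A — perfect 5th
C — minor 7th

D F# A C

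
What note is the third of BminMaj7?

Root of BminMaj7 = B. The 3rd is a minor 3rd: B up a minor 3rd → D.

D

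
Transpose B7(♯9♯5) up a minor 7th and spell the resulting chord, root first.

B up a minor 7th → A. New chord: A dominant seventh sharp nine sharp five.
root → A
3rd (major 3rd) → C#
5th (augmented 5th) → E#
7th (minor 7th) → G
9th (augmented 9th) → B#

A  C#  E#  G  B#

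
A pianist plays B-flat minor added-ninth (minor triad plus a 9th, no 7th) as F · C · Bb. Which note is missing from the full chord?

The full B-flat minor added-ninth chord is Bb, Db, F, C.
Comparing with the voicing, the minor 3rd (3rd) — Db — is absent.

Db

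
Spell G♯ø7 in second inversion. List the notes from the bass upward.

In root position, G♯ø7 is G#–B–D–F#.
Second inversion puts the fifth (D) in the bass.

D, F#, G#, B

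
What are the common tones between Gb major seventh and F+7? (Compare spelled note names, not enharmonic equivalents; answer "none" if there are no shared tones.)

Gb major seventh: G♭ B♭ D♭ F
F+7: F A C♯ E♭
Common to both → F.

F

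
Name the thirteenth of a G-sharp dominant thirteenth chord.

E-sharp

G-sharp dominant thirteenth is built on G-sharp; its 13th is a major 13th above the root.
A sixth above G uses the letter E, and the major 13th above G-sharp is E-sharp.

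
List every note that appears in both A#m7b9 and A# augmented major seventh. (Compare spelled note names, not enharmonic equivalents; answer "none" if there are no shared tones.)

A#

A#m7b9 = A#, C#, E#, G#, B.
A# augmented major seventh = A#, C##, E##, G##.
Shared: A#.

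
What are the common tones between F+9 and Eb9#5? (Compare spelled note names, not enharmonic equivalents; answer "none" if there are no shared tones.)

F+9: F A C♯ E♭ G
Eb9#5: E♭ G B D♭ F
Common to both → F, E♭, G.

F, E♭, G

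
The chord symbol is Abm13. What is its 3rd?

Cb

Root of Abm13 = Ab. The 3rd is a minor 3rd: Ab up a minor 3rd → Cb.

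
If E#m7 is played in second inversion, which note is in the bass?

B♯

E#m7 = E♯–G♯–B♯–D♯. Second inversion → fifth in the bass = B♯.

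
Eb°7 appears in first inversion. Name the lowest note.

Eb°7 in root position is Eb–Gb–Bbb–Dbb.
First inversion places the third in the bass, which is Gb.

Gb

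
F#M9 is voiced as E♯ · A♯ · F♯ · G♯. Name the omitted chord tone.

The full F#M9 chord is F♯, A♯, C♯, E♯, G♯.
Comparing with the voicing, the perfect 5th (5th) — C♯ — is absent.

C♯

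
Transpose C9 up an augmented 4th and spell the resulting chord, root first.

An augmented 4th up from C is F#, so the new chord is F# dominant ninth.
- root: F#
- major 3rd: A#
- perfect 5th: C#
- minor 7th: E
- major 9th: G#

F#  A#  C#  E  G#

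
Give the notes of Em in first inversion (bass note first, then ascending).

In root position, Em is E–G–B.
First inversion puts the third (G) in the bass.

G – B – E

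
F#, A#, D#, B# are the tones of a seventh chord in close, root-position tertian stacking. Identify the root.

B#

Stacking in thirds gives B# – D# – F# – A#, so B# is the root — B# half-diminished seventh.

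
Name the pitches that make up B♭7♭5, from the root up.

B♭7♭5: dominant seventh flat five on Bb.
Root: Bb
Major 3rd (3rd): D
Diminished 5th (5th): Fb
Minor 7th (7th): Ab

Bb, D, Fb, Ab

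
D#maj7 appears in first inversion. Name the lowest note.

F𝄪

D#maj7 in root position is D♯–F𝄪–A♯–C𝄪.
First inversion places the third in the bass, which is F𝄪.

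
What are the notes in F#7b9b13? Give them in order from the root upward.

F#7b9b13: dominant seventh flat nine flat thirteen on F#.
- root: F#
- major 3rd: A#
- perfect 5th: C#
- minor 7th: E
- minor 9th: G
- minor 13th: D

F#, A#, C#, E, G, D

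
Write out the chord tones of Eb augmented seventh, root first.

E-flat G B D-flat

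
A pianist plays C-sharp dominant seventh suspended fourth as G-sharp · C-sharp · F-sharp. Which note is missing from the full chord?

B

The full C-sharp dominant seventh suspended fourth chord is C-sharp, F-sharp, G-sharp, B.
Comparing with the voicing, the minor 7th (7th) — B — is absent.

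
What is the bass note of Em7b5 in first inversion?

G

Em7b5 = E–G–Bb–D. First inversion → third in the bass = G.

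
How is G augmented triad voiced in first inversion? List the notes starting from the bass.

B, D-sharp, G

G augmented triad = G–B–D-sharp; first inversion → third (B) lowest.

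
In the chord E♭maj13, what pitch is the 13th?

C

E♭maj13 is built on Eb; its 13th is a major 13th above the root.
A sixth above E uses the letter C, and the major 13th above Eb is C.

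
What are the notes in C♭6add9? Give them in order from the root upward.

C♭6add9 is a six-nine built on Cb.
- root: Cb
- major 3rd: Eb
- perfect 5th: Gb
- major 6th: Ab
- major 9th: Db

Cb  Eb  Gb  Ab  Db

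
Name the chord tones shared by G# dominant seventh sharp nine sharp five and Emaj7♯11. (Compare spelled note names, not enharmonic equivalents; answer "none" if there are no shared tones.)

G# dominant seventh sharp nine sharp five: G# B# D## F# A##
Emaj7♯11: E G# B D# A#
Common to both → G#.

G#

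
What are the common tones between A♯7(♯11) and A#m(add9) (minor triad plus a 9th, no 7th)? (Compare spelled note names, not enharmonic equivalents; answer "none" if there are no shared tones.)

A#  E#

A♯7(♯11) = A#, C##, E#, G#, D##.
A#m(add9) = A#, C#, E#, B#.
Shared: A#, E#.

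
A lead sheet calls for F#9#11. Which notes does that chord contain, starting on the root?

F# – A# – C# – E – G# – B#

F#9#11: dominant ninth sharp eleven on F#.
Root: F#
Major 3rd (3rd): A#
Perfect 5th (5th): C#
Minor 7th (7th): E
Major 9th (9th): G#
Augmented 11th (11th): B#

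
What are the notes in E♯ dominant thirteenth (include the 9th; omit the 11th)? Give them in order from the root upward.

E♯, G𝄪, B♯, D♯, F𝄪, C𝄪

E♯ dominant thirteenth is a dominant thirteenth built on E♯.
- root: E♯
- major 3rd: G𝄪
- perfect 5th: B♯
- minor 7th: D♯
- major 9th: F𝄪
- major 13th: C𝄪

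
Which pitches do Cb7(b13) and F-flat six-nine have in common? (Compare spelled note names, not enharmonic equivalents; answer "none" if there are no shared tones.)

Cb7(b13) = Cb, Eb, Gb, Bbb, Abb.
F-flat six-nine = Fb, Ab, Cb, Db, Gb.
Shared: Cb, Gb.

Cb – Gb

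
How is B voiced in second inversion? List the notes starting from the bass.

F# B D#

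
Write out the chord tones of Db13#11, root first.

Db  F  Ab  Cb  Eb  G  Bb

Root Db, quality dominant thirteenth sharp eleven:
- root: Db
- major 3rd: F
- perfect 5th: Ab
- minor 7th: Cb
- major 9th: Eb
- augmented 11th: G
- major 13th: Bb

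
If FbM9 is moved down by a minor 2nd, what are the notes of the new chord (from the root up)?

A minor 2nd down from Fb is Eb, so the new chord is Eb major ninth.
root → Eb
3rd (major 3rd) → G
5th (perfect 5th) → Bb
7th (major 7th) → D
9th (major 9th) → F

Eb G Bb D F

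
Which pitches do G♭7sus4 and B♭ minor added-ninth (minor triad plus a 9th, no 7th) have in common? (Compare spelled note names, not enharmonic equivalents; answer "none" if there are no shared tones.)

Db

G♭7sus4 = Gb, Cb, Db, Fb.
B♭ minor added-ninth = Bb, Db, F, C.
Shared: Db.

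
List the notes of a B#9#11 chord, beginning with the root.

B#9#11 is a dominant ninth sharp eleven built on B#.
Root: B#
Major 3rd (3rd): D##
Perfect 5th (5th): F##
Minor 7th (7th): A#
Major 9th (9th): C##
Augmented 11th (11th): E##

B#  D##  F##  A#  C##  E##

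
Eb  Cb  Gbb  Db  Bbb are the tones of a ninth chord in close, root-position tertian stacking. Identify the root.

Cb

Stacking in thirds gives Cb – Eb – Gbb – Bbb – Db, so Cb is the root — Cb dominant ninth flat five.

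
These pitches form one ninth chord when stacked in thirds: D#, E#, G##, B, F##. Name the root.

E#

Stacking in thirds gives E# – G## – B – D# – F##, so E# is the root — E# dominant ninth flat five.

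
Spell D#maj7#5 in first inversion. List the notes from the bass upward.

F𝄪, A𝄪, C𝄪, D♯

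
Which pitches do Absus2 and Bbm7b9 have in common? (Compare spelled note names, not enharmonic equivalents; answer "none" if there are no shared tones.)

Ab – Bb

Absus2: Ab Bb Eb
Bbm7b9: Bb Db F Ab Cb
Common to both → Ab, Bb.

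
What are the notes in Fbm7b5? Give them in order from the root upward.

F♭ – A𝄫 – C𝄫 – E𝄫

Fbm7b5: half-diminished seventh on F♭.
Root: F♭
Minor 3rd (3rd): A𝄫
Diminished 5th (5th): C𝄫
Minor 7th (7th): E𝄫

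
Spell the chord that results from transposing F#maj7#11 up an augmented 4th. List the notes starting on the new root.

B#  D##  F##  A##  E##

F# up an augmented 4th → B#. New chord: B# major seventh sharp eleven.
Root: B#
Major 3rd (3rd): D##
Perfect 5th (5th): F##
Major 7th (7th): A##
Augmented 11th (11th): E##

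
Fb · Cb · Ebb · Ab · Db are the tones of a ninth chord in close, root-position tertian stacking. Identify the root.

Stacking in thirds gives Db – Fb – Ab – Cb – Ebb, so Db is the root — Db minor seventh flat nine.

Db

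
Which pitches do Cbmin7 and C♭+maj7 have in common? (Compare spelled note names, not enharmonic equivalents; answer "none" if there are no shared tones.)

Cbmin7 = Cb, Ebb, Gb, Bbb.
C♭+maj7 = Cb, Eb, G, Bb.
Shared: Cb.

Cb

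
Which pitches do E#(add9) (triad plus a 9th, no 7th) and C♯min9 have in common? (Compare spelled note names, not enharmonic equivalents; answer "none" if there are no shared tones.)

E#(add9) = E#, G##, B#, F##.
C♯min9 = C#, E, G#, B, D#.
Shared: none.

none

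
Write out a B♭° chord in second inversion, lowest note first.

In root position, B♭° is B♭–D♭–F♭.
Second inversion puts the fifth (F♭) in the bass.

F♭ – B♭ – D♭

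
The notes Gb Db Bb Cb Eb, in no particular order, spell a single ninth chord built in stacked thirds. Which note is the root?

Cb

Stacking in thirds gives Cb – Eb – Gb – Bb – Db, so Cb is the root — Cb major ninth.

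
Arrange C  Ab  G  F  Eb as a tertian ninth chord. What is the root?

F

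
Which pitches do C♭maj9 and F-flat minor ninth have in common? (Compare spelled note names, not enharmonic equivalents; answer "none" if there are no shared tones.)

Cb – Gb

C♭maj9: Cb Eb Gb Bb Db
F-flat minor ninth: Fb Abb Cb Ebb Gb
Common to both → Cb, Gb.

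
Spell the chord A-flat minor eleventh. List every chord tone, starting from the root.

Ab – Cb – Eb – Gb – Bb – Db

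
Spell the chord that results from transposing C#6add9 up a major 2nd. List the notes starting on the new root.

D♯, F𝄪, A♯, B♯, E♯

Transposed root: C♯ → D♯ (major 2nd up). So we spell D♯ six-nine:
- root: D♯
- major 3rd: F𝄪
- perfect 5th: A♯
- major 6th: B♯
- major 9th: E♯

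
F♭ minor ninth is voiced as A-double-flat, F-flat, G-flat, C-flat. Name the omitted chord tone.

E-double-flat

F♭ minor ninth = F-flat, A-double-flat, C-flat, E-double-flat, G-flat. The voicing lacks the 7th (minor 7th), E-double-flat.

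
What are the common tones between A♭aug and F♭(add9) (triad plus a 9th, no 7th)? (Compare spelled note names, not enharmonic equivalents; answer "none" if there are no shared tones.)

Ab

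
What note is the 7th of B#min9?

A#

B#min9 is built on B#; its 7th is a minor 7th above the root.
A seventh above B uses the letter A, and the minor 7th above B# is A#.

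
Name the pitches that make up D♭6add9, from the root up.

Root Db, quality six-nine:
- root: Db
- major 3rd: F
- perfect 5th: Ab
- major 6th: Bb
- major 9th: Eb

Db  F  Ab  Bb  Eb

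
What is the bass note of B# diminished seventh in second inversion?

B# diminished seventh in root position is B-sharp–D-sharp–F-sharp–A.
Second inversion places the fifth in the bass, which is F-sharp.

F-sharp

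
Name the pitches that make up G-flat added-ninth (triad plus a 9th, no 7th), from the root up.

Gb, Bb, Db, Ab

G-flat added-ninth is an added-ninth built on Gb.
Gb — root
Bb — major 3rd
Db — perfect 5th
Ab — major 9th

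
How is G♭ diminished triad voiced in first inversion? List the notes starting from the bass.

B𝄫 – D𝄫 – G♭

In root position, G♭ diminished triad is G♭–B𝄫–D𝄫.
First inversion puts the third (B𝄫) in the bass.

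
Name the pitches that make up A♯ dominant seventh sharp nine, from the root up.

A♯ dominant seventh sharp nine: dominant seventh sharp nine on A-sharp.
root → A-sharp
3rd (major 3rd) → C-double-sharp
5th (perfect 5th) → E-sharp
7th (minor 7th) → G-sharp
9th (augmented 9th) → B-double-sharp

A-sharp  C-double-sharp  E-sharp  G-sharp  B-double-sharp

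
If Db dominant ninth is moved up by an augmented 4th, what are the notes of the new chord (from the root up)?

G, B, D, F, A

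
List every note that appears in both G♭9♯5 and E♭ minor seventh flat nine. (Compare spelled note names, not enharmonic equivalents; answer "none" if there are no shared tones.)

Gb, Bb, Fb

G♭9♯5 = Gb, Bb, D, Fb, Ab.
E♭ minor seventh flat nine = Eb, Gb, Bb, Db, Fb.
Shared: Gb, Bb, Fb.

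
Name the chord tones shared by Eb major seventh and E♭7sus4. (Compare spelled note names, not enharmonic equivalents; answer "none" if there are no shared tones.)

Eb major seventh = Eb, G, Bb, D.
E♭7sus4 = Eb, Ab, Bb, Db.
Shared: Eb, Bb.

Eb, Bb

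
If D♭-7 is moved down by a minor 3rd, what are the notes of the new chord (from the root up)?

Transposed root: Db → Bb (minor 3rd down). So we spell Bb minor seventh:
Root: Bb
Minor 3rd (3rd): Db
Perfect 5th (5th): F
Minor 7th (7th): Ab

Bb  Db  F  Ab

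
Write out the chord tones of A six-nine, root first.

A, C-sharp, E, F-sharp, B

Root A, quality six-nine:
root → A
3rd (major 3rd) → C-sharp
5th (perfect 5th) → E
6th (major 6th) → F-sharp
9th (major 9th) → B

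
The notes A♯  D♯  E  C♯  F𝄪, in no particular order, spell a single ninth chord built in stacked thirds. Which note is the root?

D♯

Stacking in thirds gives D♯ – F𝄪 – A♯ – C♯ – E, so D♯ is the root — D♯ dominant seventh flat nine.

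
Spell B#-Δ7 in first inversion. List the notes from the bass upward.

B#-Δ7 = B♯–D♯–F𝄪–A𝄪; first inversion → third (D♯) lowest.

D♯ – F𝄪 – A𝄪 – B♯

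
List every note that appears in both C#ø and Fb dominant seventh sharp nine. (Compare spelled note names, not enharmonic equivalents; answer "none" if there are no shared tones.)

C#ø = C#, E, G, B.
Fb dominant seventh sharp nine = Fb, Ab, Cb, Ebb, G.
Shared: G.

G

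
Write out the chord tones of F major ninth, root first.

Root F, quality major ninth:
F — root
A — major 3rd
C — perfect 5th
E — major 7th
G — major 9th

F – A – C – E – G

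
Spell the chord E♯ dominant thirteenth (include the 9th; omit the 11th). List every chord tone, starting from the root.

Root E-sharp, quality dominant thirteenth:
- root: E-sharp
- major 3rd: G-double-sharp
- perfect 5th: B-sharp
- minor 7th: D-sharp
- major 9th: F-double-sharp
- major 13th: C-double-sharp

E-sharp, G-double-sharp, B-sharp, D-sharp, F-double-sharp, C-double-sharp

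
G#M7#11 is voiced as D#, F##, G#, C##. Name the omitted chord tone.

B#

The full G#M7#11 chord is G#, B#, D#, F##, C##.
Comparing with the voicing, the major 3rd (3rd) — B# — is absent.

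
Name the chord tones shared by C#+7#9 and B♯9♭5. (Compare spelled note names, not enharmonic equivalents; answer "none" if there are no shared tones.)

D𝄪

C#+7#9 = C♯, E♯, G𝄪, B, D𝄪.
B♯9♭5 = B♯, D𝄪, F♯, A♯, C𝄪.
Shared: D𝄪.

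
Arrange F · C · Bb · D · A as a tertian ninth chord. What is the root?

Bb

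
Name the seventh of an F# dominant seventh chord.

E

Root of F# dominant seventh = F-sharp. The 7th is a minor 7th: F-sharp up a minor 7th → E.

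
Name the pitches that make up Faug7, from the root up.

Faug7: augmented seventh on F.
Root: F
Major 3rd (3rd): A
Augmented 5th (5th): C#
Minor 7th (7th): Eb

F – A – C# – Eb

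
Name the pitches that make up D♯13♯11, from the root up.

D♯ F𝄪 A♯ C♯ E♯ G𝄪 B♯

Root D♯, quality dominant thirteenth sharp eleven:
- root: D♯
- major 3rd: F𝄪
- perfect 5th: A♯
- minor 7th: C♯
- major 9th: E♯
- augmented 11th: G𝄪
- major 13th: B♯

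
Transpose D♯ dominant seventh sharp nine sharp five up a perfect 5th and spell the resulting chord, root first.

A-sharp, C-double-sharp, E-double-sharp, G-sharp, B-double-sharp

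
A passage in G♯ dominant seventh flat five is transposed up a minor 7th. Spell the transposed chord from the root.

F# – A# – C – E

G# up a minor 7th → F#. New chord: F# dominant seventh flat five.
F# — root
A# — major 3rd
C — diminished 5th
E — minor 7th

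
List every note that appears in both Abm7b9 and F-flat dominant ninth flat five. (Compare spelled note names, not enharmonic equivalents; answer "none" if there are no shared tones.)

Ab, Gb

Abm7b9 = Ab, Cb, Eb, Gb, Bbb.
F-flat dominant ninth flat five = Fb, Ab, Cbb, Ebb, Gb.
Shared: Ab, Gb.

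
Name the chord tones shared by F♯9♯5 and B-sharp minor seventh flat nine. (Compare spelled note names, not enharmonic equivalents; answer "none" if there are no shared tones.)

A#

F♯9♯5: F# A# C## E G#
B-sharp minor seventh flat nine: B# D# F## A# C#
Common to both → A#.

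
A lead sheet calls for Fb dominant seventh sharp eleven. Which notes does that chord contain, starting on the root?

Root Fb, quality dominant seventh sharp eleven:
root → Fb
3rd (major 3rd) → Ab
5th (perfect 5th) → Cb
7th (minor 7th) → Ebb
11th (augmented 11th) → Bb

Fb Ab Cb Ebb Bb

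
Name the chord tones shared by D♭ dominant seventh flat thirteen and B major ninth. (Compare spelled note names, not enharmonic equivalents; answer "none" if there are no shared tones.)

D♭ dominant seventh flat thirteen: D-flat F A-flat C-flat B-double-flat
B major ninth: B D-sharp F-sharp A-sharp C-sharp
Common to both → none.

none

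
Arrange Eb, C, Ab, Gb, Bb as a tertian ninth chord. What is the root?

Ab

Stacking in thirds gives Ab – C – Eb – Gb – Bb, so Ab is the root — Ab dominant ninth.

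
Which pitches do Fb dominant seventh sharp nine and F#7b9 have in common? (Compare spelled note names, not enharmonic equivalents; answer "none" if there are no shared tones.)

G

Fb dominant seventh sharp nine: Fb Ab Cb Ebb G
F#7b9: F# A# C# E G
Common to both → G.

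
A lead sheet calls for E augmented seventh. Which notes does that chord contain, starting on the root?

E augmented seventh is an augmented seventh built on E.
Root: E
Major 3rd (3rd): G#
Augmented 5th (5th): B#
Minor 7th (7th): D

E, G#, B#, D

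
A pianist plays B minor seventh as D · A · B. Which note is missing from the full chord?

B minor seventh = B, D, F-sharp, A. The voicing lacks the 5th (perfect 5th), F-sharp.

F-sharp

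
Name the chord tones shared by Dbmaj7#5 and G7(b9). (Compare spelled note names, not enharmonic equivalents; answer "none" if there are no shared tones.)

Dbmaj7#5 = Db, F, A, C.
G7(b9) = G, B, D, F, Ab.
Shared: F.

F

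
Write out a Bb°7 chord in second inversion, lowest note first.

Fb Abb Bb Db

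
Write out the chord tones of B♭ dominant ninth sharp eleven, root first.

Bb, D, F, Ab, C, E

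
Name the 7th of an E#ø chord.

Root of E#ø = E♯. The 7th is a minor 7th: E♯ up a minor 7th → D♯.

D♯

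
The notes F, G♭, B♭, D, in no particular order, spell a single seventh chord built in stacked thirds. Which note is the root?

G♭

Arranged so that each adjacent pair is a third by letter name: G♭ – B♭ – D – F.
The bottom of that stack, G♭, is the root (this is G♭ augmented major seventh).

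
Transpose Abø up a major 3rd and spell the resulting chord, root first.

A major 3rd up from Ab is C, so the new chord is C half-diminished seventh.
C — root
Eb — minor 3rd
Gb — diminished 5th
Bb — minor 7th

C  Eb  Gb  Bb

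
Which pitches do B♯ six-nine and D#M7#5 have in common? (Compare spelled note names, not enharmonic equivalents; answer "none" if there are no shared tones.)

F##  C##

B♯ six-nine: B# D## F## G## C##
D#M7#5: D# F## A## C##
Common to both → F##, C##.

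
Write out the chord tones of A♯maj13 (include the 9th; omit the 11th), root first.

A#, C##, E#, G##, B#, F##

A♯maj13 is a major thirteenth built on A#.
A# — root
C## — major 3rd
E# — perfect 5th
G## — major 7th
B# — major 9th
F## — major 13th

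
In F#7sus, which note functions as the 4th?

B

Root of F#7sus = F#. The 4th is a perfect 4th: F# up a perfect 4th → B.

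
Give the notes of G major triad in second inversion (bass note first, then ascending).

D, G, B

In root position, G major triad is G–B–D.
Second inversion puts the fifth (D) in the bass.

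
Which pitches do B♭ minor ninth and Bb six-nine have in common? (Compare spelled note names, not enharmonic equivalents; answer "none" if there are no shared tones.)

B-flat, F, C

B♭ minor ninth: B-flat D-flat F A-flat C
Bb six-nine: B-flat D F G C
Common to both → B-flat, F, C.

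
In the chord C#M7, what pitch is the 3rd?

C#M7 is built on C#; its 3rd is a major 3rd above the root.
A third above C uses the letter E, and the major 3rd above C# is E#.

E#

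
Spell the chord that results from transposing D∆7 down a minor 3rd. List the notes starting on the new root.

A minor 3rd down from D is B, so the new chord is B major seventh.
Root: B
Major 3rd (3rd): D#
Perfect 5th (5th): F#
Major 7th (7th): A#

B, D#, F#, A#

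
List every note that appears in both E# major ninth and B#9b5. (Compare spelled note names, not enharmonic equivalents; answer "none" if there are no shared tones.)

B♯, D𝄪

E# major ninth = E♯, G𝄪, B♯, D𝄪, F𝄪.
B#9b5 = B♯, D𝄪, F♯, A♯, C𝄪.
Shared: B♯, D𝄪.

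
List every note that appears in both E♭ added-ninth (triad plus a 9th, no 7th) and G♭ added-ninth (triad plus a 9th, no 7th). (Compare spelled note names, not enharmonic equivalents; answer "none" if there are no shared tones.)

B-flat

E♭ added-ninth = E-flat, G, B-flat, F.
G♭ added-ninth = G-flat, B-flat, D-flat, A-flat.
Shared: B-flat.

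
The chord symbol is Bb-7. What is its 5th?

F

Root of Bb-7 = Bb. The 5th is a perfect 5th: Bb up a perfect 5th → F.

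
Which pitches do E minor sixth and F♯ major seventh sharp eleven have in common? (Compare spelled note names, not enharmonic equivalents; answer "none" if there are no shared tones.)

C-sharp

E minor sixth = E, G, B, C-sharp.
F♯ major seventh sharp eleven = F-sharp, A-sharp, C-sharp, E-sharp, B-sharp.
Shared: C-sharp.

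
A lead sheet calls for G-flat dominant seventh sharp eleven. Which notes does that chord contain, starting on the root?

Gb, Bb, Db, Fb, C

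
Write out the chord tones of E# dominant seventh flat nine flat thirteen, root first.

E#, G##, B#, D#, F#, C#

E# dominant seventh flat nine flat thirteen: dominant seventh flat nine flat thirteen on E#.
Root: E#
Major 3rd (3rd): G##
Perfect 5th (5th): B#
Minor 7th (7th): D#
Minor 9th (9th): F#
Minor 13th (13th): C#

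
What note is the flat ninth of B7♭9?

Root of B7♭9 = B. The 9th is a minor 9th: B up a minor 9th → C.

C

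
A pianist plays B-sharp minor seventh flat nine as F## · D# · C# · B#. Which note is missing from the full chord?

A#

B-sharp minor seventh flat nine = B#, D#, F##, A#, C#. The voicing lacks the 7th (minor 7th), A#.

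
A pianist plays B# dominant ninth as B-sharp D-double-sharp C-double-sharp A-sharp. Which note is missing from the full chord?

F-double-sharp

The full B# dominant ninth chord is B-sharp, D-double-sharp, F-double-sharp, A-sharp, C-double-sharp.
Comparing with the voicing, the perfect 5th (5th) — F-double-sharp — is absent.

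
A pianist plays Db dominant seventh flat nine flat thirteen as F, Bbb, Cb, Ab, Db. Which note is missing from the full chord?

The full Db dominant seventh flat nine flat thirteen chord is Db, F, Ab, Cb, Ebb, Bbb.
Comparing with the voicing, the minor 9th (9th) — Ebb — is absent.

Ebb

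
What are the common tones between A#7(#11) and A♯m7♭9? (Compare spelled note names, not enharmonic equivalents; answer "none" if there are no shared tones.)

A♯  E♯  G♯

A#7(#11) = A♯, C𝄪, E♯, G♯, D𝄪.
A♯m7♭9 = A♯, C♯, E♯, G♯, B.
Shared: A♯, E♯, G♯.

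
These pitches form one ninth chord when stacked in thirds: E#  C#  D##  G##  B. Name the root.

Arranged so that each adjacent pair is a third by letter name: C# – E# – G## – B – D##.
The bottom of that stack, C#, is the root (this is C# dominant seventh sharp nine sharp five).

C#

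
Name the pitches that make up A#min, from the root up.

A#min: minor triad on A#.
root → A#
3rd (minor 3rd) → C#
5th (perfect 5th) → E#

A# C# E#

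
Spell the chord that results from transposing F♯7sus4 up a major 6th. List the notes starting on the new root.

D#, G#, A#, C#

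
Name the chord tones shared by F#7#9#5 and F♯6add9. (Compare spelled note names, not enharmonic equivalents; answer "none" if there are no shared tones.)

F# A#

F#7#9#5: F# A# C## E G##
F♯6add9: F# A# C# D# G#
Common to both → F#, A#.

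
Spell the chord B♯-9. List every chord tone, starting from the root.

B#, D#, F##, A#, C##

Root B#, quality minor ninth:
Root: B#
Minor 3rd (3rd): D#
Perfect 5th (5th): F##
Minor 7th (7th): A#
Major 9th (9th): C##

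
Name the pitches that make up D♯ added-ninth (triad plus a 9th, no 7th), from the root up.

Root D-sharp, quality added-ninth:
D-sharp — root
F-double-sharp — major 3rd
A-sharp — perfect 5th
E-sharp — major 9th

D-sharp – F-double-sharp – A-sharp – E-sharp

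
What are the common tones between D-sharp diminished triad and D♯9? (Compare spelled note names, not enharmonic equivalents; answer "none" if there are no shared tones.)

D♯

D-sharp diminished triad = D♯, F♯, A.
D♯9 = D♯, F𝄪, A♯, C♯, E♯.
Shared: D♯.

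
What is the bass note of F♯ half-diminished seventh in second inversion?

F♯ half-diminished seventh = F-sharp–A–C–E. Second inversion → fifth in the bass = C.

C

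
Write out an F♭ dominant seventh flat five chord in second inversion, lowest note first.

In root position, F♭ dominant seventh flat five is Fb–Ab–Cbb–Ebb.
Second inversion puts the fifth (Cbb) in the bass.

Cbb  Ebb  Fb  Ab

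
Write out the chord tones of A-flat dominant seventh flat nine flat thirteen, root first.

A-flat, C, E-flat, G-flat, B-double-flat, F-flat

Root A-flat, quality dominant seventh flat nine flat thirteen:
root → A-flat
3rd (major 3rd) → C
5th (perfect 5th) → E-flat
7th (minor 7th) → G-flat
9th (minor 9th) → B-double-flat
13th (minor 13th) → F-flat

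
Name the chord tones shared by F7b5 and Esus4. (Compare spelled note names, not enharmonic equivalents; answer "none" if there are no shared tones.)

F7b5 = F, A, Cb, Eb.
Esus4 = E, A, B.
Shared: A.

A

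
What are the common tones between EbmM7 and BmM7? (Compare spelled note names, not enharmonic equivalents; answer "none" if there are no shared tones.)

D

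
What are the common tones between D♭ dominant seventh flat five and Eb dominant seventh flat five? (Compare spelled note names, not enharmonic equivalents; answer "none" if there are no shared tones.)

D♭ dominant seventh flat five: Db F Abb Cb
Eb dominant seventh flat five: Eb G Bbb Db
Common to both → Db.

Db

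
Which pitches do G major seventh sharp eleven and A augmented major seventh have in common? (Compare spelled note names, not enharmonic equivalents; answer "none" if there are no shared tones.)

C-sharp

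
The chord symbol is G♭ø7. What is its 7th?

Fb

Root of G♭ø7 = Gb. The 7th is a minor 7th: Gb up a minor 7th → Fb.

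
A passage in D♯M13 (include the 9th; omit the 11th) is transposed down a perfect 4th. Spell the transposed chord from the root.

D# down a perfect 4th → A#. New chord: A# major thirteenth.
Root: A#
Major 3rd (3rd): C##
Perfect 5th (5th): E#
Major 7th (7th): G##
Major 9th (9th): B#
Major 13th (13th): F##

A#, C##, E#, G##, B#, F##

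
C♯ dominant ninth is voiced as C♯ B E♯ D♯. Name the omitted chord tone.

C♯ dominant ninth = C♯, E♯, G♯, B, D♯. The voicing lacks the 5th (perfect 5th), G♯.

G♯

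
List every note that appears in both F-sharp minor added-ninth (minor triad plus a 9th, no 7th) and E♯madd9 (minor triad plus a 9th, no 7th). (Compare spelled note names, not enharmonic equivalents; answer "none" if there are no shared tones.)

F-sharp minor added-ninth: F# A C# G#
E♯madd9: E# G# B# F##
Common to both → G#.

G#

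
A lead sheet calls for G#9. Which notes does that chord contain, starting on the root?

Root G#, quality dominant ninth:
G# — root
B# — major 3rd
D# — perfect 5th
F# — minor 7th
A# — major 9th

G# B# D# F# A#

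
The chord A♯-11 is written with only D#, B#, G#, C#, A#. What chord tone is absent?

E#

A♯-11 = A#, C#, E#, G#, B#, D#. The voicing lacks the 5th (perfect 5th), E#.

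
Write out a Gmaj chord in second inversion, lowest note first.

D  G  B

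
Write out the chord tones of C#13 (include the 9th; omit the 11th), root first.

Root C#, quality dominant thirteenth:
Root: C#
Major 3rd (3rd): E#
Perfect 5th (5th): G#
Minor 7th (7th): B
Major 9th (9th): D#
Major 13th (13th): A#

C#  E#  G#  B  D#  A#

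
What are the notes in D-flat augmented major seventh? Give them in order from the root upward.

Root D-flat, quality augmented major seventh:
D-flat — root
F — major 3rd
A — augmented 5th
C — major 7th

D-flat  F  A  C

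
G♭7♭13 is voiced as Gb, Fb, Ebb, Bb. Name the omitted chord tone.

Db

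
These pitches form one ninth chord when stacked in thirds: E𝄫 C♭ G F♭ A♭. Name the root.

Arranged so that each adjacent pair is a third by letter name: F♭ – A♭ – C♭ – E𝄫 – G.
The bottom of that stack, F♭, is the root (this is F♭ dominant seventh sharp nine).

F♭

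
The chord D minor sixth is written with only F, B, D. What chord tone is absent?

A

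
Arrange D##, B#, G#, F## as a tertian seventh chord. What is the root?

Stacking in thirds gives G# – B# – D## – F##, so G# is the root — G# augmented major seventh.

G#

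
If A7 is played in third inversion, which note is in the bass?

G

A7 = A–C#–E–G. Third inversion → seventh in the bass = G.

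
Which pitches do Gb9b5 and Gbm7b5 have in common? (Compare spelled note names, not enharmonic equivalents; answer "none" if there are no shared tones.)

Gb9b5 = Gb, Bb, Dbb, Fb, Ab.
Gbm7b5 = Gb, Bbb, Dbb, Fb.
Shared: Gb, Dbb, Fb.

Gb, Dbb, Fb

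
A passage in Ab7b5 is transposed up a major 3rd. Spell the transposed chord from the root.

C E G♭ B♭

A♭ up a major 3rd → C. New chord: C dominant seventh flat five.
- root: C
- major 3rd: E
- diminished 5th: G♭
- minor 7th: B♭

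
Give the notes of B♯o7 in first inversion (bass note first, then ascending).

In root position, B♯o7 is B♯–D♯–F♯–A.
First inversion puts the third (D♯) in the bass.

D♯ – F♯ – A – B♯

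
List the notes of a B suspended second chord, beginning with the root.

B suspended second: suspended second on B.
B — root
C-sharp — major 2nd
F-sharp — perfect 5th

B, C-sharp, F-sharp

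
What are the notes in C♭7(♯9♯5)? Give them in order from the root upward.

Root Cb, quality dominant seventh sharp nine sharp five:
Root: Cb
Major 3rd (3rd): Eb
Augmented 5th (5th): G
Minor 7th (7th): Bbb
Augmented 9th (9th): D

Cb Eb G Bbb D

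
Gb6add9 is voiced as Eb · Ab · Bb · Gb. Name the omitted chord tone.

Db

The full Gb6add9 chord is Gb, Bb, Db, Eb, Ab.
Comparing with the voicing, the perfect 5th (5th) — Db — is absent.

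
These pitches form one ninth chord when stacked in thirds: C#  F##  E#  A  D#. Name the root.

Stacking in thirds gives D# – F## – A – C# – E#, so D# is the root — D# dominant ninth flat five.

D#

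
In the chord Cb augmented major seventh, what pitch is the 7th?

Root of Cb augmented major seventh = C♭. The 7th is a major 7th: C♭ up a major 7th → B♭.

B♭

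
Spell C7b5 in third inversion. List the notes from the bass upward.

In root position, C7b5 is C–E–Gb–Bb.
Third inversion puts the seventh (Bb) in the bass.

Bb – C – E – Gb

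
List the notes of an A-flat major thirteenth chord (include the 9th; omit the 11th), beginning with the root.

Root Ab, quality major thirteenth:
- root: Ab
- major 3rd: C
- perfect 5th: Eb
- major 7th: G
- major 9th: Bb
- major 13th: F

Ab, C, Eb, G, Bb, F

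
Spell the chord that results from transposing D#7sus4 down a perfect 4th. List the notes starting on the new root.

Transposed root: D# → A# (perfect 4th down). So we spell A# dominant seventh suspended fourth:
Root: A#
Perfect 4th (4th): D#
Perfect 5th (5th): E#
Minor 7th (7th): G#

A#, D#, E#, G#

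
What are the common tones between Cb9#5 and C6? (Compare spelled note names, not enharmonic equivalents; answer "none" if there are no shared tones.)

Cb9#5: C♭ E♭ G B𝄫 D♭
C6: C E G A
Common to both → G.

G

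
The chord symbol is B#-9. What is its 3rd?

Root of B#-9 = B♯. The 3rd is a minor 3rd: B♯ up a minor 3rd → D♯.

D♯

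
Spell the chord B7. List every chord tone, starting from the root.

B7: dominant seventh on B.
B — root
D# — major 3rd
F# — perfect 5th
A — minor 7th

B D# F# A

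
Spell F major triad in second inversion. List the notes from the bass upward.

C, F, A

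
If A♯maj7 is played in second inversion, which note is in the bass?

A♯maj7 in root position is A#–C##–E#–G##.
Second inversion places the fifth in the bass, which is E#.

E#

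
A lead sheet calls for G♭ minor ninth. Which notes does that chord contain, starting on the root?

G♭ minor ninth is a minor ninth built on G-flat.
G-flat — root
B-double-flat — minor 3rd
D-flat — perfect 5th
F-flat — minor 7th
A-flat — major 9th

G-flat  B-double-flat  D-flat  F-flat  A-flat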